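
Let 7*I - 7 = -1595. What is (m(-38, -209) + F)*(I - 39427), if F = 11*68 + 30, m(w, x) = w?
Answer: -205406980/7 ≈ -2.9344e+7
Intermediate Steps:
I = -1588/7 (I = 1 + (1/7)*(-1595) = 1 - 1595/7 = -1588/7 ≈ -226.86)
F = 778 (F = 748 + 30 = 778)
(m(-38, -209) + F)*(I - 39427) = (-38 + 778)*(-1588/7 - 39427) = 740*(-277577/7) = -205406980/7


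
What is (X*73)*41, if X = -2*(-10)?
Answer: 59860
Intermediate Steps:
X = 20
(X*73)*41 = (20*73)*41 = 1460*41 = 59860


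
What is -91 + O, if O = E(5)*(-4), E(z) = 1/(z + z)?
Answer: -457/5 ≈ -91.400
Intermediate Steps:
E(z) = 1/(2*z)
O = -⅖ (O = ((½)/5)*(-4) = ((½)*(⅕))*(-4) = (⅒)*(-4) = -⅖ ≈ -0.40000)
-91 + O = -91 - ⅖ = -457/5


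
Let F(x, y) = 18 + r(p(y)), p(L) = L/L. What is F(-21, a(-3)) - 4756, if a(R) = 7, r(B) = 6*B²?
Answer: -4732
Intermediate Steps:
p(L) = 1
F(x, y) = 24 (F(x, y) = 18 + 6*1² = 18 + 6*1 = 18 + 6 = 24)
F(-21, a(-3)) - 4756 = 24 - 4756 = -4732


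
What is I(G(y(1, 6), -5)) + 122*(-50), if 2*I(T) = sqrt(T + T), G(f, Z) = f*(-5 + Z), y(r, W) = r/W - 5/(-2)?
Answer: -6100 + 2*I*sqrt(30)/3 ≈ -6100.0 + 3.6515*I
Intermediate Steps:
y(r, W) = 5/2 + r/W (y(r, W) = r/W - 5*(-1/2) = r/W + 5/2 = 5/2 + r/W)
I(T) = sqrt(2)*sqrt(T)/2 (I(T) = sqrt(T + T)/2 = sqrt(2*T)/2 = (sqrt(2)*sqrt(T))/2 = sqrt(2)*sqrt(T)/2)
I(G(y(1, 6), -5)) + 122*(-50) = sqrt(2)*sqrt((5/2 + 1/6)*(-5 - 5))/2 + 122*(-50) = sqrt(2)*sqrt((5/2 + 1*(1/6))*(-10))/2 - 6100 = sqrt(2)*sqrt((5/2 + 1/6)*(-10))/2 - 6100 = sqrt(2)*sqrt((8/3)*(-10))/2 - 6100 = sqrt(2)*sqrt(-80/3)/2 - 6100 = sqrt(2)*(4*I*sqrt(15)/3)/2 - 6100 = 2*I*sqrt(30)/3 - 6100 = -6100 + 2*I*sqrt(30)/3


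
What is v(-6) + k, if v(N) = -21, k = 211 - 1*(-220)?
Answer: 410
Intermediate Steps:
k = 431 (k = 211 + 220 = 431)
v(-6) + k = -21 + 431 = 410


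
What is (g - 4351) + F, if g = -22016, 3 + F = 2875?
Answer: -23495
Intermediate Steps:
F = 2872 (F = -3 + 2875 = 2872)
(g - 4351) + F = (-22016 - 4351) + 2872 = -26367 + 2872 = -23495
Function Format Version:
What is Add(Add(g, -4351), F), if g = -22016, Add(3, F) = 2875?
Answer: -23495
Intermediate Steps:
F = 2872 (F = Add(-3, 2875) = 2872)
Add(Add(g, -4351), F) = Add(Add(-22016, -4351), 2872) = Add(-26367, 2872) = -23495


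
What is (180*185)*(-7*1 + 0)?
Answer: -233100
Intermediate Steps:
(180*185)*(-7*1 + 0) = 33300*(-7 + 0) = 33300*(-7) = -233100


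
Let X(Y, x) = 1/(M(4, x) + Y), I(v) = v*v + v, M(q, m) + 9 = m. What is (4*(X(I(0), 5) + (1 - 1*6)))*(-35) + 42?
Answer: 777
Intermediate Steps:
M(q, m) = -9 + m
I(v) = v + v² (I(v) = v² + v = v + v²)
X(Y, x) = 1/(-9 + Y + x) (X(Y, x) = 1/((-9 + x) + Y) = 1/(-9 + Y + x))
(4*(X(I(0), 5) + (1 - 1*6)))*(-35) + 42 = (4*(1/(-9 + 0*(1 + 0) + 5) + (1 - 1*6)))*(-35) + 42 = (4*(1/(-9 + 0*1 + 5) + (1 - 6)))*(-35) + 42 = (4*(1/(-9 + 0 + 5) - 5))*(-35) + 42 = (4*(1/(-4) - 5))*(-35) + 42 = (4*(-¼ - 5))*(-35) + 42 = (4*(-21/4))*(-35) + 42 = -21*(-35) + 42 = 735 + 42 = 777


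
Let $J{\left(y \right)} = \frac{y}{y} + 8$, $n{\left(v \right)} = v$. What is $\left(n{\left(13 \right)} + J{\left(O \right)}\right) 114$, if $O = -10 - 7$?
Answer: $2508$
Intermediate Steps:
$O = -17$ ($O = -10 - 7 = -17$)
$J{\left(y \right)} = 9$ ($J{\left(y \right)} = 1 + 8 = 9$)
$\left(n{\left(13 \right)} + J{\left(O \right)}\right) 114 = \left(13 + 9\right) 114 = 22 \cdot 114 = 2508$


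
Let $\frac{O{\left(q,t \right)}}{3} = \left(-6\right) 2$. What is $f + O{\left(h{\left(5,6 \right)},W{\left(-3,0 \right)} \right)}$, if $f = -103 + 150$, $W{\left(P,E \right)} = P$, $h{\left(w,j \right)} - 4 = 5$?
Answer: $11$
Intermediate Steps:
$h{\left(w,j \right)} = 9$ ($h{\left(w,j \right)} = 4 + 5 = 9$)
$O{\left(q,t \right)} = -36$ ($O{\left(q,t \right)} = 3 \left(\left(-6\right) 2\right) = 3 \left(-12\right) = -36$)
$f = 47$
$f + O{\left(h{\left(5,6 \right)},W{\left(-3,0 \right)} \right)} = 47 - 36 = 11$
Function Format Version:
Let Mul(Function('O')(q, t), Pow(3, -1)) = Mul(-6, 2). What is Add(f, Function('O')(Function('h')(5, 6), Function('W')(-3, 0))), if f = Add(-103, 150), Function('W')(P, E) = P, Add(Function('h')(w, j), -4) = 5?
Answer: 11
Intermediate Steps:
Function('h')(w, j) = 9 (Function('h')(w, j) = Add(4, 5) = 9)
Function('O')(q, t) = -36 (Function('O')(q, t) = Mul(3, Mul(-6, 2)) = Mul(3, -12) = -36)
f = 47
Add(f, Function('O')(Function('h')(5, 6), Function('W')(-3, 0))) = Add(47, -36) = 11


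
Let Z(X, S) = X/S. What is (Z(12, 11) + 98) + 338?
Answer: 4808/11 ≈ 437.09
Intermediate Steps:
(Z(12, 11) + 98) + 338 = (12/11 + 98) + 338 = 1090/11 + 338 = 4808/11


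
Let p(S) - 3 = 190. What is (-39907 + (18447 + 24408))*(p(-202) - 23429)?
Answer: -68499728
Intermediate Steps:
p(S) = 193 (p(S) = 3 + 190 = 193)
(-39907 + (18447 + 24408))*(p(-202) - 23429) = (-39907 + (18447 + 24408))*(193 - 23429) = (-39907 + 42855)*(-23236) = 2948*(-23236) = -68499728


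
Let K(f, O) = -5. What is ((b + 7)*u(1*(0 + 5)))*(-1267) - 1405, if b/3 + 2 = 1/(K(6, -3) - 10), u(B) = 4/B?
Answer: -55397/25 ≈ -2215.9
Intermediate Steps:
b = -31/5 (b = -6 + 3/(-5 - 10) = -6 + 3/(-15) = -6 + 3*(-1/15) = -6 - 1/5 = -31/5 ≈ -6.2000)
((b + 7)*u(1*(0 + 5)))*(-1267) - 1405 = ((-31/5 + 7)*(4/((1*(0 + 5)))))*(-1267) - 1405 = (4*(4/((1*5)))/5)*(-1267) - 1405 = (4*(4/5)/5)*(-1267) - 1405 = (4*(4*(1/5))/5)*(-1267) - 1405 = ((4/5)*(4/5))*(-1267) - 1405 = (16/25)*(-1267) - 1405 = -20272/25 - 1405 = -55397/25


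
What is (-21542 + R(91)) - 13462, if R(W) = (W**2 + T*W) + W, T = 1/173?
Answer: -4607245/173 ≈ -26631.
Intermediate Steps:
T = 1/173 ≈ 0.0057803
R(W) = W**2 + 174*W/173 (R(W) = (W**2 + W/173) + W = W**2 + 174*W/173)
(-21542 + R(91)) - 13462 = (-21542 + (1/173)*91*(174 + 173*91)) - 13462 = (-21542 + (1/173)*91*(174 + 15743)) - 13462 = (-21542 + (1/173)*91*15917) - 13462 = (-21542 + 1448447/173) - 13462 = -2278319/173 - 13462 = -4607245/173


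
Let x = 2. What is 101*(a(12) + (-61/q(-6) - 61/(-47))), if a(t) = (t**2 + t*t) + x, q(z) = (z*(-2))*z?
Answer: 99850519/3384 ≈ 29507.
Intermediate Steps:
q(z) = -2*z**2 (q(z) = (-2*z)*z = -2*z**2)
a(t) = 2 + 2*t**2 (a(t) = (t**2 + t*t) + 2 = (t**2 + t**2) + 2 = 2*t**2 + 2 = 2 + 2*t**2)
101*(a(12) + (-61/q(-6) - 61/(-47))) = 101*((2 + 2*12**2) + (-61/((-2*(-6)**2)) - 61/(-47))) = 101*((2 + 2*144) + (-61/((-2*36)) - 61*(-1/47))) = 101*((2 + 288) + (-61/(-72) + 61/47)) = 101*(290 + (-61*(-1/72) + 61/47)) = 101*(290 + (61/72 + 61/47)) = 101*(290 + 7259/3384) = 101*(988619/3384) = 99850519/3384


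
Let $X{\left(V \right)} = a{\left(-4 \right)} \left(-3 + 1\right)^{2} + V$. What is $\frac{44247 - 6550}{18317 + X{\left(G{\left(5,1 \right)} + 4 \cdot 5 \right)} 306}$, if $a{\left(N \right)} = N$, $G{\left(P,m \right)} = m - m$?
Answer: $\frac{37697}{19541} \approx 1.9291$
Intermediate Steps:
$G{\left(P,m \right)} = 0$
$X{\left(V \right)} = -16 + V$ ($X{\left(V \right)} = - 4 \left(-3 + 1\right)^{2} + V = - 4 \left(-2\right)^{2} + V = \left(-4\right) 4 + V = -16 + V$)
$\frac{44247 - 6550}{18317 + X{\left(G{\left(5,1 \right)} + 4 \cdot 5 \right)} 306} = \frac{44247 - 6550}{18317 + \left(-16 + \left(0 + 4 \cdot 5\right)\right) 306} = \frac{37697}{18317 + \left(-16 + \left(0 + 20\right)\right) 306} = \frac{37697}{18317 + \left(-16 + 20\right) 306} = \frac{37697}{18317 + 4 \cdot 306} = \frac{37697}{18317 + 1224} = \frac{37697}{19541}$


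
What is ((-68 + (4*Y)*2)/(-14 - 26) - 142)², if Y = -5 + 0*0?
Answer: 1940449/100 ≈ 19405.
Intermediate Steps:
Y = -5 (Y = -5 + 0 = -5)
((-68 + (4*Y)*2)/(-14 - 26) - 142)² = ((-68 + (4*(-5))*2)/(-14 - 26) - 142)² = ((-68 - 20*2)/(-40) - 142)² = ((-68 - 40)*(-1/40) - 142)² = (-108*(-1/40) - 142)² = (27/10 - 142)² = (-1393/10)² = 1940449/100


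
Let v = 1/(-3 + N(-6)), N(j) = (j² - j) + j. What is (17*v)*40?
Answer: 680/33 ≈ 20.606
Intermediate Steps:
N(j) = j²
v = 1/33 (v = 1/(-3 + (-6)²) = 1/(-3 + 36) = 1/33 ≈ 0.030303)
(17*v)*40 = (17*(1/33))*40 = (17/33)*40 = 680/33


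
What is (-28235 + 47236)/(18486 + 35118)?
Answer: 19001/53604 ≈ 0.35447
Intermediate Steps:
(-28235 + 47236)/(18486 + 35118) = 19001/53604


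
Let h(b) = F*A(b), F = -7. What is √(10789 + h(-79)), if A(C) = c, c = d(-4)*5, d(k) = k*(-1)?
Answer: √10649 ≈ 103.19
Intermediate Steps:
d(k) = -k
c = 20 (c = -1*(-4)*5 = 4*5 = 20)
A(C) = 20
h(b) = -140 (h(b) = -7*20 = -140)
√(10789 + h(-79)) = √(10789 - 140) = √10649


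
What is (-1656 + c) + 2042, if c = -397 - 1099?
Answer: -1110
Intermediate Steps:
c = -1496
(-1656 + c) + 2042 = (-1656 - 1496) + 2042 = -3152 + 2042 = -1110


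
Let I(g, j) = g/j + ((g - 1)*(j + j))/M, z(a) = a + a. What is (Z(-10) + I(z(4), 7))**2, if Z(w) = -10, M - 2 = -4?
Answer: 164025/49 ≈ 3347.4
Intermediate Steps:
M = -2 (M = 2 - 4 = -2)
z(a) = 2*a
I(g, j) = g/j - j*(-1 + g) (I(g, j) = g/j + ((g - 1)*(j + j))/(-2) = g/j + ((-1 + g)*(2*j))*(-1/2) = g/j + (2*j*(-1 + g))*(-1/2) = g/j - j*(-1 + g))
(Z(-10) + I(z(4), 7))**2 = (-10 + (7 + (2*4)/7 - 1*2*4*7))**2 = (-10 + (7 + 8*(1/7) - 1*8*7))**2 = (-10 + (7 + 8/7 - 56))**2 = (-10 - 335/7)**2 = (-405/7)**2 = 164025/49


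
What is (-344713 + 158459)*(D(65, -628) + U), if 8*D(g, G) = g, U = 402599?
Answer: -299948749839/4 ≈ -7.4987e+10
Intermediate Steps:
D(g, G) = g/8
(-344713 + 158459)*(D(65, -628) + U) = (-344713 + 158459)*((1/8)*65 + 402599) = -186254*(65/8 + 402599) = -186254*3220857/8 = -299948749839/4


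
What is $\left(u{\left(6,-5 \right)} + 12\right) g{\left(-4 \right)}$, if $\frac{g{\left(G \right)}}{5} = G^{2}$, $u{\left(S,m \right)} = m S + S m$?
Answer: $-3840$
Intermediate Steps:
$u{\left(S,m \right)} = 2 S m$ ($u{\left(S,m \right)} = S m + S m = 2 S m$)
$g{\left(G \right)} = 5 G^{2}$
$\left(u{\left(6,-5 \right)} + 12\right) g{\left(-4 \right)} = \left(2 \cdot 6 \left(-5\right) + 12\right) 5 \left(-4\right)^{2} = \left(-60 + 12\right) 5 \cdot 16 = \left(-48\right) 80 = -3840$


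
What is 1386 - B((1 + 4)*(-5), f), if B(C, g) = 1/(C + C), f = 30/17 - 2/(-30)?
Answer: 69301/50 ≈ 1386.0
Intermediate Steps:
f = 467/255 (f = 30*(1/17) - 2*(-1/30) = 30/17 + 1/15 = 467/255 ≈ 1.8314)
B(C, g) = 1/(2*C)
1386 - B((1 + 4)*(-5), f) = 1386 - 1/(2*((1 + 4)*(-5))) = 1386 - 1/(2*(5*(-5))) = 1386 - 1/(2*(-25)) = 1386 - (-1)/(2*25) = 1386 - 1*(-1/50) = 1386 + 1/50 = 69301/50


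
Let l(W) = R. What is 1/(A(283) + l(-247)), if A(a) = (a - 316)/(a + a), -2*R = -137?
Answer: 283/19369 ≈ 0.014611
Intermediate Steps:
R = 137/2 (R = -1/2*(-137) = 137/2 ≈ 68.500)
l(W) = 137/2
A(a) = (-316 + a)/(2*a) (A(a) = (-316 + a)/((2*a)) = (-316 + a)*(1/(2*a)) = (-316 + a)/(2*a))
1/(A(283) + l(-247)) = 1/((1/2)*(-316 + 283)/283 + 137/2) = 1/((1/2)*(1/283)*(-33) + 137/2) = 1/(-33/566 + 137/2) = 1/(19369/283) = 283/19369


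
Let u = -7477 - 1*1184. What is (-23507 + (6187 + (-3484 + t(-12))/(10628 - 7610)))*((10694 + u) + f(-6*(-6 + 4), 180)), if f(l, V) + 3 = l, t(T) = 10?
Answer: -17791004638/503 ≈ -3.5370e+7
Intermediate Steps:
f(l, V) = -3 + l
u = -8661 (u = -7477 - 1184 = -8661)
(-23507 + (6187 + (-3484 + t(-12))/(10628 - 7610)))*((10694 + u) + f(-6*(-6 + 4), 180)) = (-23507 + (6187 + (-3484 + 10)/(10628 - 7610)))*((10694 - 8661) + (-3 - 6*(-6 + 4))) = (-23507 + (6187 - 3474/3018))*(2033 + (-3 - 6*(-2))) = (-23507 + (6187 - 3474*1/3018))*(2033 + (-3 + 12)) = (-23507 + (6187 - 579/503))*(2033 + 9) = (-23507 + 3111482/503)*2042 = -8712539/503*2042 = -17791004638/503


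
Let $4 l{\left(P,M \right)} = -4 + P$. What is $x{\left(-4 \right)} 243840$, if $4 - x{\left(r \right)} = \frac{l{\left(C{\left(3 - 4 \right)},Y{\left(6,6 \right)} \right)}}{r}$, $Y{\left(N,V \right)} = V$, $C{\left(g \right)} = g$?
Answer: $899160$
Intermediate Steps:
$l{\left(P,M \right)} = -1 + \frac{P}{4}$ ($l{\left(P,M \right)} = \frac{-4 + P}{4} = -1 + \frac{P}{4}$)
$x{\left(r \right)} = 4 + \frac{5}{4 r}$ ($x{\left(r \right)} = 4 - \frac{-1 + \frac{3 - 4}{4}}{r} = 4 - \frac{-1 + \frac{1}{4} \left(-1\right)}{r} = 4 - \frac{-1 - \frac{1}{4}}{r} = 4 - - \frac{5}{4 r} = 4 + \frac{5}{4 r}$)
$x{\left(-4 \right)} 243840 = \left(4 + \frac{5}{4 \left(-4\right)}\right) 243840 = \left(4 + \frac{5}{4} \left(- \frac{1}{4}\right)\right) 243840 = \left(4 - \frac{5}{16}\right) 243840 = \frac{59}{16} \cdot 243840 = 899160$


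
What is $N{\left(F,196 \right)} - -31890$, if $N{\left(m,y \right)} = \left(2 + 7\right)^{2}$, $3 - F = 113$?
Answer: $31971$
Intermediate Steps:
$F = -110$ ($F = 3 - 113 = -110$)
$N{\left(m,y \right)} = 81$ ($N{\left(m,y \right)} = 9^{2} = 81$)
$N{\left(F,196 \right)} - -31890 = 81 - -31890 = 81 + 31890 = 31971$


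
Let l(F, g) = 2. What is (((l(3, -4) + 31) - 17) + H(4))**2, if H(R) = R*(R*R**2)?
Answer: 73984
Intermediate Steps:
H(R) = R**4 (H(R) = R*R**3 = R**4)
(((l(3, -4) + 31) - 17) + H(4))**2 = (((2 + 31) - 17) + 4**4)**2 = ((33 - 17) + 256)**2 = (16 + 256)**2 = 272**2 = 73984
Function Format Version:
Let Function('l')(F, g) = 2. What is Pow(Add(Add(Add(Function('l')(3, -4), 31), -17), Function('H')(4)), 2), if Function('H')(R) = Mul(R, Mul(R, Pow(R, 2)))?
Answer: 73984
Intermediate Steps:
Function('H')(R) = Pow(R, 4) (Function('H')(R) = Mul(R, Pow(R, 3)) = Pow(R, 4))
Pow(Add(Add(Add(Function('l')(3, -4), 31), -17), Function('H')(4)), 2) = Pow(Add(Add(Add(2, 31), -17), Pow(4, 4)), 2) = Pow(Add(Add(33, -17), 256), 2) = Pow(Add(16, 256), 2) = Pow(272, 2) = 73984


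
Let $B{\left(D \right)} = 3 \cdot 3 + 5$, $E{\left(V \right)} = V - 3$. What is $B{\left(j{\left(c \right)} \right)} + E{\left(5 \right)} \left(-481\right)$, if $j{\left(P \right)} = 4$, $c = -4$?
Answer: $-948$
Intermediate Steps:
$E{\left(V \right)} = -3 + V$ ($E{\left(V \right)} = V - 3 = -3 + V$)
$B{\left(D \right)} = 14$ ($B{\left(D \right)} = 9 + 5 = 14$)
$B{\left(j{\left(c \right)} \right)} + E{\left(5 \right)} \left(-481\right) = 14 + \left(-3 + 5\right) \left(-481\right) = 14 + 2 \left(-481\right) = 14 - 962 = -948$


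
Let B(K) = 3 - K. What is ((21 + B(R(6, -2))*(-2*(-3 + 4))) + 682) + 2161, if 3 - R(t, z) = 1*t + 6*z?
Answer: 2876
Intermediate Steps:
R(t, z) = 3 - t - 6*z (R(t, z) = 3 - (1*t + 6*z) = 3 - (t + 6*z) = 3 + (-t - 6*z) = 3 - t - 6*z)
((21 + B(R(6, -2))*(-2*(-3 + 4))) + 682) + 2161 = ((21 + (3 - (3 - 1*6 - 6*(-2)))*(-2*(-3 + 4))) + 682) + 2161 = ((21 + (3 - (3 - 6 + 12))*(-2*1)) + 682) + 2161 = ((21 + (3 - 1*9)*(-2)) + 682) + 2161 = ((21 + (3 - 9)*(-2)) + 682) + 2161 = ((21 - 6*(-2)) + 682) + 2161 = ((21 + 12) + 682) + 2161 = (33 + 682) + 2161 = 715 + 2161 = 2876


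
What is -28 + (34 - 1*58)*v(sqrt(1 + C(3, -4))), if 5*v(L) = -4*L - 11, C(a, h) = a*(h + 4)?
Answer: 44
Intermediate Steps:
C(a, h) = a*(4 + h)
v(L) = -11/5 - 4*L/5 (v(L) = (-4*L - 11)/5 = (-11 - 4*L)/5 = -11/5 - 4*L/5)
-28 + (34 - 1*58)*v(sqrt(1 + C(3, -4))) = -28 + (34 - 1*58)*(-11/5 - 4*sqrt(1 + 3*(4 - 4))/5) = -28 + (34 - 58)*(-11/5 - 4*sqrt(1 + 3*0)/5) = -28 - 24*(-11/5 - 4*sqrt(1 + 0)/5) = -28 - 24*(-11/5 - 4*sqrt(1)/5) = -28 - 24*(-11/5 - 4/5*1) = -28 - 24*(-11/5 - 4/5) = -28 - 24*(-3) = -28 + 72 = 44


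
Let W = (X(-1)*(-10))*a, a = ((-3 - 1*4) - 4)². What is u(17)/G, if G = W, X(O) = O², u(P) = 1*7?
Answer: -7/1210 ≈ -0.0057851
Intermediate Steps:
u(P) = 7
a = 121 (a = ((-3 - 4) - 4)² = (-7 - 4)² = (-11)² = 121)
W = -1210 (W = ((-1)²*(-10))*121 = (1*(-10))*121 = -10*121 = -1210)
G = -1210
u(17)/G = 7/(-1210) = 7*(-1/1210) = -7/1210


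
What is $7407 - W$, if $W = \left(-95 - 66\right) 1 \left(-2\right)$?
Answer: $7085$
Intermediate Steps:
$W = 322$ ($W = \left(-161\right) \left(-2\right) = 322$)
$7407 - W = 7407 - 322 = 7085$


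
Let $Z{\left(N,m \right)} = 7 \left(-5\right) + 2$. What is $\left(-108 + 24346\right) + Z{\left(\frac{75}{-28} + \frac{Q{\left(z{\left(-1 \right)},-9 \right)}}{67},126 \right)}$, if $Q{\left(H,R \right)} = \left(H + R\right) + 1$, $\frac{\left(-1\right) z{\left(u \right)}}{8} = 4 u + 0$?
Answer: $24205$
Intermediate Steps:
$z{\left(u \right)} = - 32 u$ ($z{\left(u \right)} = - 8 \left(4 u + 0\right) = - 8 \cdot 4 u = - 32 u$)
$Q{\left(H,R \right)} = 1 + H + R$
$Z{\left(N,m \right)} = -33$ ($Z{\left(N,m \right)} = -35 + 2 = -33$)
$\left(-108 + 24346\right) + Z{\left(\frac{75}{-28} + \frac{Q{\left(z{\left(-1 \right)},-9 \right)}}{67},126 \right)} = \left(-108 + 24346\right) - 33 = 24238 - 33 = 24205$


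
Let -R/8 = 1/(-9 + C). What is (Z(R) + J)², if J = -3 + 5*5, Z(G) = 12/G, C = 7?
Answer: 625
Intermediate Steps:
R = 4 (R = -8/(-9 + 7) = -8/(-2) = -8*(-½) = 4)
J = 22 (J = -3 + 25 = 22)
(Z(R) + J)² = (12/4 + 22)² = (12*(¼) + 22)² = (3 + 22)² = 25² = 625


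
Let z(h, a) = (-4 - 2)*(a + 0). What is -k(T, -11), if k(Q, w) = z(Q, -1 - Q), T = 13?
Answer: -84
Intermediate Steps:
z(h, a) = -6*a
k(Q, w) = 6 + 6*Q (k(Q, w) = -6*(-1 - Q) = 6 + 6*Q)
-k(T, -11) = -(6 + 6*13) = -(6 + 78) = -1*84 = -84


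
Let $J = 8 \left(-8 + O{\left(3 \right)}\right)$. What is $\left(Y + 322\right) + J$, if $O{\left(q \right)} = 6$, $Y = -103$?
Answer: $203$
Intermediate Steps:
$J = -16$ ($J = 8 \left(-8 + 6\right) = 8 \left(-2\right) = -16$)
$\left(Y + 322\right) + J = \left(-103 + 322\right) - 16 = 219 - 16 = 203$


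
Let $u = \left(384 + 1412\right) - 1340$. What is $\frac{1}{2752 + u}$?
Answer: $\frac{1}{3208} \approx 0.00031172$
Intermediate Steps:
$u = 456$ ($u = 1796 - 1340 = 456$)
$\frac{1}{2752 + u} = \frac{1}{2752 + 456} = \frac{1}{3208}$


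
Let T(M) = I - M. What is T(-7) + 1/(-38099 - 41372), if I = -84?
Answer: -6119268/79471 ≈ -77.000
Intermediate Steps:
T(M) = -84 - M
T(-7) + 1/(-38099 - 41372) = (-84 - 1*(-7)) + 1/(-38099 - 41372) = (-84 + 7) + 1/(-79471) = -77 - 1/79471 = -6119268/79471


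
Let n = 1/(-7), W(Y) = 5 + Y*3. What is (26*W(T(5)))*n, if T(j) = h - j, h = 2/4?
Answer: 221/7 ≈ 31.571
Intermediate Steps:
h = ½ (h = 2*(¼) = ½ ≈ 0.50000)
T(j) = ½ - j
W(Y) = 5 + 3*Y
n = -⅐ ≈ -0.14286
(26*W(T(5)))*n = (26*(5 + 3*(½ - 1*5)))*(-⅐) = (26*(5 + 3*(½ - 5)))*(-⅐) = (26*(5 + 3*(-9/2)))*(-⅐) = (26*(5 - 27/2))*(-⅐) = (26*(-17/2))*(-⅐) = -221*(-⅐) = 221/7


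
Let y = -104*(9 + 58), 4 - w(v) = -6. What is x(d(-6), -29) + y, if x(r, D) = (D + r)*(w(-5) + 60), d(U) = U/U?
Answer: -8928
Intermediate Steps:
d(U) = 1
w(v) = 10 (w(v) = 4 - 1*(-6) = 4 + 6 = 10)
x(r, D) = 70*D + 70*r (x(r, D) = (D + r)*(10 + 60) = (D + r)*70 = 70*D + 70*r)
y = -6968 (y = -104*67 = -6968)
x(d(-6), -29) + y = (70*(-29) + 70*1) - 6968 = (-2030 + 70) - 6968 = -1960 - 6968 = -8928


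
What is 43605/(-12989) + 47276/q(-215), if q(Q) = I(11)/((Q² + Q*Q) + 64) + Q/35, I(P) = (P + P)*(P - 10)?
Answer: -99460660943253/12917391643 ≈ -7699.8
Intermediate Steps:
I(P) = 2*P*(-10 + P) (I(P) = (2*P)*(-10 + P) = 2*P*(-10 + P))
q(Q) = 22/(64 + 2*Q²) + Q/35 (q(Q) = (2*11*(-10 + 11))/((Q² + Q*Q) + 64) + Q/35 = (2*11*1)/((Q² + Q²) + 64) + Q*(1/35) = 22/(2*Q² + 64) + Q/35 = 22/(64 + 2*Q²) + Q/35)
43605/(-12989) + 47276/q(-215) = 43605/(-12989) + 47276/(((385 + (-215)³ + 32*(-215))/(35*(32 + (-215)²)))) = 43605*(-1/12989) + 47276/(((385 - 9938375 - 6880)/(35*(32 + 46225)))) = -43605/12989 + 47276/(((1/35)*(-9944870)/46257)) = -43605/12989 + 47276/(((1/35)*(1/46257)*(-9944870))) = -43605/12989 + 47276/(-1988974/323799) = -43605/12989 + 47276*(-323799/1988974) = -43605/12989 - 7653960762/994487 = -99460660943253/12917391643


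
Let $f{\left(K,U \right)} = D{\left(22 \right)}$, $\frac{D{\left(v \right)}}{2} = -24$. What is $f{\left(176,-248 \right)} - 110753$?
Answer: $-110801$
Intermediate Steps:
$D{\left(v \right)} = -48$ ($D{\left(v \right)} = 2 \left(-24\right) = -48$)
$f{\left(K,U \right)} = -48$
$f{\left(176,-248 \right)} - 110753 = -48 - 110753 = -110801$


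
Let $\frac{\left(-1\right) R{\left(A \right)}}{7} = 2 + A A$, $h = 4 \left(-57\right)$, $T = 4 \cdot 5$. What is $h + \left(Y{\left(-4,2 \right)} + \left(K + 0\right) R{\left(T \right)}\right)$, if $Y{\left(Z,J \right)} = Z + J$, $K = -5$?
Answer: $13840$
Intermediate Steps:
$T = 20$
$Y{\left(Z,J \right)} = J + Z$
$h = -228$
$R{\left(A \right)} = -14 - 7 A^{2}$ ($R{\left(A \right)} = - 7 \left(2 + A A\right) = - 7 \left(2 + A^{2}\right) = -14 - 7 A^{2}$)
$h + \left(Y{\left(-4,2 \right)} + \left(K + 0\right) R{\left(T \right)}\right) = -228 + \left(\left(2 - 4\right) + \left(-5 + 0\right) \left(-14 - 7 \cdot 20^{2}\right)\right) = -228 - \left(2 + 5 \left(-14 - 2800\right)\right) = -228 - -14068 = -228 + \left(-2 + 14070\right) = -228 + 14068 = 13840$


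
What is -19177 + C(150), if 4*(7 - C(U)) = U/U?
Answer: -76681/4 ≈ -19170.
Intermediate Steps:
C(U) = 27/4 (C(U) = 7 - U/(4*U) = 7 - 1/4*1 = 7 - 1/4 = 27/4)
-19177 + C(150) = -19177 + 27/4 = -76681/4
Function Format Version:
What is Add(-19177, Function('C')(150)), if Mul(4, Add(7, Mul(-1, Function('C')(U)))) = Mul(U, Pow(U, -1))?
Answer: Rational(-76681, 4) ≈ -19170.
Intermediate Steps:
Function('C')(U) = Rational(27, 4) (Function('C')(U) = Add(7, Mul(Rational(-1, 4), Mul(U, Pow(U, -1)))) = Add(7, Mul(Rational(-1, 4), 1)) = Add(7, Rational(-1, 4)) = Rational(27, 4))
Add(-19177, Function('C')(150)) = Add(-19177, Rational(27, 4)) = Rational(-76681, 4)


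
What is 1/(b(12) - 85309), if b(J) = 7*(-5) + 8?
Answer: -1/85336 ≈ -1.1718e-5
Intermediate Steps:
b(J) = -27 (b(J) = -35 + 8 = -27)
1/(b(12) - 85309) = 1/(-27 - 85309) = 1/(-85336) = -1/85336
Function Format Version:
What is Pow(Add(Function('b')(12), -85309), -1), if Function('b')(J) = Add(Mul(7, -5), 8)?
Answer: Rational(-1, 85336) ≈ -1.1718e-5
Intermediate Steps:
Function('b')(J) = -27 (Function('b')(J) = Add(-35, 8) = -27)
Pow(Add(Function('b')(12), -85309), -1) = Pow(Add(-27, -85309), -1) = Pow(-85336, -1) = Rational(-1, 85336)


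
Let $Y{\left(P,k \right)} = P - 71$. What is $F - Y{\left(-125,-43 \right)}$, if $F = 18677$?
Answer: $18873$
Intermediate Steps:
$Y{\left(P,k \right)} = -71 + P$
$F - Y{\left(-125,-43 \right)} = 18677 - \left(-71 - 125\right) = 18677 - -196 = 18677 + 196 = 18873$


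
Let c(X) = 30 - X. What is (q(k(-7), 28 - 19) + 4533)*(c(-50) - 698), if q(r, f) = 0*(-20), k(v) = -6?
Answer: -2801394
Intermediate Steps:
q(r, f) = 0
(q(k(-7), 28 - 19) + 4533)*(c(-50) - 698) = (0 + 4533)*((30 - 1*(-50)) - 698) = 4533*((30 + 50) - 698) = 4533*(80 - 698) = 4533*(-618) = -2801394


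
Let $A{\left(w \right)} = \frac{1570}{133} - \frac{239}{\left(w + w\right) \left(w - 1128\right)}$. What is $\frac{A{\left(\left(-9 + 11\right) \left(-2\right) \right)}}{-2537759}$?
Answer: $- \frac{14186133}{3056598752032} \approx -4.6412 \cdot 10^{-6}$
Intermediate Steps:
$A{\left(w \right)} = \frac{1570}{133} - \frac{239}{2 w \left(-1128 + w\right)}$ ($A{\left(w \right)} = 1570 \cdot \frac{1}{133} - \frac{239}{2 w \left(-1128 + w\right)} = \frac{1570}{133} - \frac{239}{2 w \left(-1128 + w\right)}$)
$\frac{A{\left(\left(-9 + 11\right) \left(-2\right) \right)}}{-2537759} = \frac{\frac{1}{266} \frac{1}{\left(-9 + 11\right) \left(-2\right)} \frac{1}{-1128 + \left(-9 + 11\right) \left(-2\right)} \left(-31787 - 3541920 \left(-9 + 11\right) \left(-2\right) + 3140 \left(\left(-9 + 11\right) \left(-2\right)\right)^{2}\right)}{-2537759} = \frac{-31787 - 3541920 \cdot 2 \left(-2\right) + 3140 \left(2 \left(-2\right)\right)^{2}}{266 \cdot 2 \left(-2\right) \left(-1128 + 2 \left(-2\right)\right)} \left(- \frac{1}{2537759}\right) = \frac{-31787 - -14167680 + 3140 \left(-4\right)^{2}}{266 \left(-4\right) \left(-1128 - 4\right)} \left(- \frac{1}{2537759}\right) = \frac{1}{266} \left(- \frac{1}{4}\right) \frac{1}{-1132} \left(-31787 + 14167680 + 3140 \cdot 16\right) \left(- \frac{1}{2537759}\right) = \frac{1}{266} \left(- \frac{1}{4}\right) \left(- \frac{1}{1132}\right) \left(-31787 + 14167680 + 50240\right) \left(- \frac{1}{2537759}\right) = \frac{1}{266} \left(- \frac{1}{4}\right) \left(- \frac{1}{1132}\right) 14186133 \left(- \frac{1}{2537759}\right) = \frac{14186133}{1204448} \left(- \frac{1}{2537759}\right) = - \frac{14186133}{3056598752032}$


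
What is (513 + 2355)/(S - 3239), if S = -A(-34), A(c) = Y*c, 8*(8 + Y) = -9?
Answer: -11472/14197 ≈ -0.80806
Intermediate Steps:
Y = -73/8 (Y = -8 + (⅛)*(-9) = -8 - 9/8 = -73/8 ≈ -9.1250)
A(c) = -73*c/8
S = -1241/4 (S = -(-73)*(-34)/8 = -1*1241/4 = -1241/4 ≈ -310.25)
(513 + 2355)/(S - 3239) = (513 + 2355)/(-1241/4 - 3239) = 2868/(-14197/4) = 2868*(-4/14197) = -11472/14197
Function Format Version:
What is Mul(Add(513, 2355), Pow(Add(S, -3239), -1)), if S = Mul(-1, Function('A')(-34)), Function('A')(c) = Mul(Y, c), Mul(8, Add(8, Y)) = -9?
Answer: Rational(-11472, 14197) ≈ -0.80806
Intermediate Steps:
Y = Rational(-73, 8) (Y = Add(-8, Mul(Rational(1, 8), -9)) = Add(-8, Rational(-9, 8)) = Rational(-73, 8) ≈ -9.1250)
Function('A')(c) = Mul(Rational(-73, 8), c)
S = Rational(-1241, 4) (S = Mul(-1, Mul(Rational(-73, 8), -34)) = Mul(-1, Rational(1241, 4)) = Rational(-1241, 4) ≈ -310.25)
Mul(Add(513, 2355), Pow(Add(S, -3239), -1)) = Mul(Add(513, 2355), Pow(Add(Rational(-1241, 4), -3239), -1)) = Mul(2868, Pow(Rational(-14197, 4), -1)) = Mul(2868, Rational(-4, 14197)) = Rational(-11472, 14197)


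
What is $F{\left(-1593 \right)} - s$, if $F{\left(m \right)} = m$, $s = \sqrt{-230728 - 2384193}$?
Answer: $-1593 - i \sqrt{2614921} \approx -1593.0 - 1617.1 i$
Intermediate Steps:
$s = i \sqrt{2614921}$ ($s = \sqrt{-2614921} = i \sqrt{2614921} \approx 1617.1 i$)
$F{\left(-1593 \right)} - s = -1593 - i \sqrt{2614921}$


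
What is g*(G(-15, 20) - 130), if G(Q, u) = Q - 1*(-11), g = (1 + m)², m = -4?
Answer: -1206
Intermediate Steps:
g = 9 (g = (1 - 4)² = (-3)² = 9)
G(Q, u) = 11 + Q (G(Q, u) = Q + 11 = 11 + Q)
g*(G(-15, 20) - 130) = 9*((11 - 15) - 130) = 9*(-4 - 130) = 9*(-134) = -1206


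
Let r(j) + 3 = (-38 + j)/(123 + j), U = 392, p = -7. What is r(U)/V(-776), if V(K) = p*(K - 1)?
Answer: -397/933695 ≈ -0.00042519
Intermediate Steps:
V(K) = 7 - 7*K (V(K) = -7*(K - 1) = -7*(-1 + K) = 7 - 7*K)
r(j) = -3 + (-38 + j)/(123 + j)
r(U)/V(-776) = ((-407 - 2*392)/(123 + 392))/(7 - 7*(-776)) = ((-407 - 784)/515)/(7 + 5432) = ((1/515)*(-1191))/5439 = -1191/515*1/5439 = -397/933695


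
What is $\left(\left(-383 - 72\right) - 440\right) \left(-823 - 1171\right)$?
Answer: $1784630$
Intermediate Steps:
$\left(\left(-383 - 72\right) - 440\right) \left(-823 - 1171\right) = \left(-455 - 440\right) \left(-1994\right) = \left(-895\right) \left(-1994\right) = 1784630$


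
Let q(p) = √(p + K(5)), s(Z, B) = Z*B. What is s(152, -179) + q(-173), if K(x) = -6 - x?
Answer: -27208 + 2*I*√46 ≈ -27208.0 + 13.565*I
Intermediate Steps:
s(Z, B) = B*Z
q(p) = √(-11 + p) (q(p) = √(p + (-6 - 1*5)) = √(p + (-6 - 5)) = √(p - 11) = √(-11 + p))
s(152, -179) + q(-173) = -179*152 + √(-11 - 173) = -27208 + √(-184) = -27208 + 2*I*√46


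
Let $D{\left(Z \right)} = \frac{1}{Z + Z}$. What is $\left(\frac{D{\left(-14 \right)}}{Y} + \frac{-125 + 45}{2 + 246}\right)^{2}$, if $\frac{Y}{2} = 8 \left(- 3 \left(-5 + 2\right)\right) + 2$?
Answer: $\frac{1719843841}{16502999296} \approx 0.10421$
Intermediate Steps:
$D{\left(Z \right)} = \frac{1}{2 Z}$
$Y = 148$ ($Y = 2 \left(8 \left(- 3 \left(-5 + 2\right)\right) + 2\right) = 2 \left(8 \left(\left(-3\right) \left(-3\right)\right) + 2\right) = 2 \left(8 \cdot 9 + 2\right) = 2 \left(72 + 2\right) = 2 \cdot 74 = 148$)
$\left(\frac{D{\left(-14 \right)}}{Y} + \frac{-125 + 45}{2 + 246}\right)^{2} = \left(\frac{\frac{1}{2} \frac{1}{-14}}{148} + \frac{-125 + 45}{2 + 246}\right)^{2} = \left(\frac{1}{2} \left(- \frac{1}{14}\right) \frac{1}{148} - \frac{80}{248}\right)^{2} = \left(\left(- \frac{1}{28}\right) \frac{1}{148} - \frac{10}{31}\right)^{2} = \left(- \frac{1}{4144} - \frac{10}{31}\right)^{2} = \left(- \frac{41471}{128464}\right)^{2} = \frac{1719843841}{16502999296}$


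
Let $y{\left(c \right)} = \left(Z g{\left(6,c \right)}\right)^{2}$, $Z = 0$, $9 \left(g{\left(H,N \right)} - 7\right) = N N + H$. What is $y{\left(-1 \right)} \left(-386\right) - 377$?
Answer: $-377$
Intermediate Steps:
$g{\left(H,N \right)} = 7 + \frac{H}{9} + \frac{N^{2}}{9}$ ($g{\left(H,N \right)} = 7 + \frac{N N + H}{9} = 7 + \frac{N^{2} + H}{9} = 7 + \frac{H + N^{2}}{9} = 7 + \left(\frac{H}{9} + \frac{N^{2}}{9}\right) = 7 + \frac{H}{9} + \frac{N^{2}}{9}$)
$y{\left(c \right)} = 0$ ($y{\left(c \right)} = \left(0 \left(7 + \frac{1}{9} \cdot 6 + \frac{c^{2}}{9}\right)\right)^{2} = \left(0 \left(7 + \frac{2}{3} + \frac{c^{2}}{9}\right)\right)^{2} = \left(0 \left(\frac{23}{3} + \frac{c^{2}}{9}\right)\right)^{2} = 0^{2} = 0$)
$y{\left(-1 \right)} \left(-386\right) - 377 = 0 \left(-386\right) - 377 = 0 - 377 = -377$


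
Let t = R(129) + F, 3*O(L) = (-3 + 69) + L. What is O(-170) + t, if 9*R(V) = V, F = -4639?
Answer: -13978/3 ≈ -4659.3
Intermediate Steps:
O(L) = 22 + L/3 (O(L) = ((-3 + 69) + L)/3 = (66 + L)/3 = 22 + L/3)
R(V) = V/9
t = -13874/3 (t = (⅑)*129 - 4639 = 43/3 - 4639 = -13874/3 ≈ -4624.7)
O(-170) + t = (22 + (⅓)*(-170)) - 13874/3 = (22 - 170/3) - 13874/3 = -104/3 - 13874/3 = -13978/3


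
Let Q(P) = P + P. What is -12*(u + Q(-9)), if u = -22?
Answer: 480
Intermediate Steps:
Q(P) = 2*P
-12*(u + Q(-9)) = -12*(-22 + 2*(-9)) = -12*(-22 - 18) = -12*(-40) = 480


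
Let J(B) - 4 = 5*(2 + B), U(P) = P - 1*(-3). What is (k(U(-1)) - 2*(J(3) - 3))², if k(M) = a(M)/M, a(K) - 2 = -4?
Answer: 2809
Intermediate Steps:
a(K) = -2 (a(K) = 2 - 4 = -2)
U(P) = 3 + P (U(P) = P + 3 = 3 + P)
J(B) = 14 + 5*B (J(B) = 4 + 5*(2 + B) = 4 + (10 + 5*B) = 14 + 5*B)
k(M) = -2/M
(k(U(-1)) - 2*(J(3) - 3))² = (-2/(3 - 1) - 2*((14 + 5*3) - 3))² = (-2/2 - 2*((14 + 15) - 3))² = (-2*½ - 2*(29 - 3))² = (-1 - 2*26)² = (-1 - 52)² = (-53)² = 2809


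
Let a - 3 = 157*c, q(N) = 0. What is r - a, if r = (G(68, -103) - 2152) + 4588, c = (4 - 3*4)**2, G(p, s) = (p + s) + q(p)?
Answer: -7650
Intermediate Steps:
G(p, s) = p + s (G(p, s) = (p + s) + 0 = p + s)
c = 64 (c = (4 - 12)**2 = (-8)**2 = 64)
a = 10051 (a = 3 + 157*64 = 3 + 10048 = 10051)
r = 2401 (r = ((68 - 103) - 2152) + 4588 = (-35 - 2152) + 4588 = -2187 + 4588 = 2401)
r - a = 2401 - 1*10051 = 2401 - 10051 = -7650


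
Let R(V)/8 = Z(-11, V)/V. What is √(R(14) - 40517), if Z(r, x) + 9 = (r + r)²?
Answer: I*√1972033/7 ≈ 200.61*I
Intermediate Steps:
Z(r, x) = -9 + 4*r² (Z(r, x) = -9 + (r + r)² = -9 + (2*r)² = -9 + 4*r²)
R(V) = 3800/V (R(V) = 8*((-9 + 4*(-11)²)/V) = 8*((-9 + 4*121)/V) = 8*((-9 + 484)/V) = 8*(475/V) = 3800/V)
√(R(14) - 40517) = √(3800/14 - 40517) = √(3800*(1/14) - 40517) = √(1900/7 - 40517) = √(-281719/7) = I*√1972033/7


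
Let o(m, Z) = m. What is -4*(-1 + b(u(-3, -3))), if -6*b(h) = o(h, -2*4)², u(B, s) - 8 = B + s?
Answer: 20/3 ≈ 6.6667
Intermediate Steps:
u(B, s) = 8 + B + s (u(B, s) = 8 + (B + s) = 8 + B + s)
b(h) = -h²/6
-4*(-1 + b(u(-3, -3))) = -4*(-1 - (8 - 3 - 3)²/6) = -4*(-1 - ⅙*2²) = -4*(-1 - ⅙*4) = -4*(-1 - ⅔) = -4*(-5/3) = 20/3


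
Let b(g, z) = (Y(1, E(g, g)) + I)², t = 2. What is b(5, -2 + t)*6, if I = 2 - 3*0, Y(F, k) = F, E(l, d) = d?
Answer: 54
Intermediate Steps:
I = 2 (I = 2 + 0 = 2)
b(g, z) = 9 (b(g, z) = (1 + 2)² = 3² = 9)
b(5, -2 + t)*6 = 9*6 = 54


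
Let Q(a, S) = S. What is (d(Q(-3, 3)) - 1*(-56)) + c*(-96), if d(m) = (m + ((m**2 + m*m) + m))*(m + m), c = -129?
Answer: 12584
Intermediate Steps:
d(m) = 2*m*(2*m + 2*m**2) (d(m) = (m + ((m**2 + m**2) + m))*(2*m) = (m + (2*m**2 + m))*(2*m) = (m + (m + 2*m**2))*(2*m) = (2*m + 2*m**2)*(2*m) = 2*m*(2*m + 2*m**2))
(d(Q(-3, 3)) - 1*(-56)) + c*(-96) = (4*3**2*(1 + 3) - 1*(-56)) - 129*(-96) = (4*9*4 + 56) + 12384 = (144 + 56) + 12384 = 200 + 12384 = 12584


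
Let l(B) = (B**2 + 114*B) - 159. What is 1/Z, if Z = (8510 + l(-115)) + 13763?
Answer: 1/22229 ≈ 4.4986e-5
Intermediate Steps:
l(B) = -159 + B**2 + 114*B
Z = 22229 (Z = (8510 + (-159 + (-115)**2 + 114*(-115))) + 13763 = (8510 + (-159 + 13225 - 13110)) + 13763 = (8510 - 44) + 13763 = 8466 + 13763 = 22229)
1/Z = 1/22229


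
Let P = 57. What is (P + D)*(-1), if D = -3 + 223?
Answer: -277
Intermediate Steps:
D = 220
(P + D)*(-1) = (57 + 220)*(-1) = 277*(-1) = -277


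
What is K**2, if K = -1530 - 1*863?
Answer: 5726449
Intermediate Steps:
K = -2393 (K = -1530 - 863 = -2393)
K**2 = (-2393)**2 = 5726449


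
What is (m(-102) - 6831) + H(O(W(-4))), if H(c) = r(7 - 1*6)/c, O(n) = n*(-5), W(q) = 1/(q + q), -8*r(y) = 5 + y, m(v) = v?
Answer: -34671/5 ≈ -6934.2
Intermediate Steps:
r(y) = -5/8 - y/8 (r(y) = -(5 + y)/8 = -5/8 - y/8)
W(q) = 1/(2*q)
O(n) = -5*n
H(c) = -3/(4*c) (H(c) = (-5/8 - (7 - 1*6)/8)/c = (-5/8 - (7 - 6)/8)/c = (-5/8 - ⅛*1)/c = (-5/8 - ⅛)/c = -3/(4*c))
(m(-102) - 6831) + H(O(W(-4))) = (-102 - 6831) - 3/(4*((-5/(2*(-4))))) = -6933 - 3/(4*((-5*(-1)/(2*4)))) = -6933 - 3/(4*((-5*(-⅛)))) = -6933 - 3/(4*5/8) = -6933 - ¾*8/5 = -6933 - 6/5 = -34671/5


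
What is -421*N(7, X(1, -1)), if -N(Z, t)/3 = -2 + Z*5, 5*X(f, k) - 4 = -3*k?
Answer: 41679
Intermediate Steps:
X(f, k) = ⅘ - 3*k/5 (X(f, k) = ⅘ + (-3*k)/5 = ⅘ - 3*k/5)
N(Z, t) = 6 - 15*Z (N(Z, t) = -3*(-2 + Z*5) = -3*(-2 + 5*Z) = 6 - 15*Z)
-421*N(7, X(1, -1)) = -421*(6 - 15*7) = -421*(6 - 105) = -421*(-99) = 41679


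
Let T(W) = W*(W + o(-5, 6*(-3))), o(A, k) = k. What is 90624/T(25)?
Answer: 90624/175 ≈ 517.85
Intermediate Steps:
T(W) = W*(-18 + W) (T(W) = W*(W + 6*(-3)) = W*(W - 18) = W*(-18 + W))
90624/T(25) = 90624/((25*(-18 + 25))) = 90624/((25*7)) = 90624/175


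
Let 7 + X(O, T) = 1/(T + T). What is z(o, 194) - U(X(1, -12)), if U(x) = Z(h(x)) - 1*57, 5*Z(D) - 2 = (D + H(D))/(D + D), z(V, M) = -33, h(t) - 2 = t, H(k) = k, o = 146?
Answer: 117/5 ≈ 23.400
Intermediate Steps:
h(t) = 2 + t
Z(D) = ⅗ (Z(D) = ⅖ + ((D + D)/(D + D))/5 = ⅖ + ((2*D)/((2*D)))/5 = ⅖ + ((2*D)*(1/(2*D)))/5 = ⅖ + (⅕)*1 = ⅖ + ⅕ = ⅗)
X(O, T) = -7 + 1/(2*T) (X(O, T) = -7 + 1/(T + T) = -7 + 1/(2*T))
U(x) = -282/5 (U(x) = ⅗ - 1*57 = ⅗ - 57 = -282/5)
z(o, 194) - U(X(1, -12)) = -33 - 1*(-282/5) = -33 + 282/5 = 117/5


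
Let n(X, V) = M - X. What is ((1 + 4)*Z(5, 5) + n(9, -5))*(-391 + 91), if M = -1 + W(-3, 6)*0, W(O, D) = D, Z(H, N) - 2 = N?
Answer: -7500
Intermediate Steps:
Z(H, N) = 2 + N
M = -1 (M = -1 + 6*0 = -1 + 0 = -1)
n(X, V) = -1 - X
((1 + 4)*Z(5, 5) + n(9, -5))*(-391 + 91) = ((1 + 4)*(2 + 5) + (-1 - 1*9))*(-391 + 91) = (5*7 + (-1 - 9))*(-300) = (35 - 10)*(-300) = 25*(-300) = -7500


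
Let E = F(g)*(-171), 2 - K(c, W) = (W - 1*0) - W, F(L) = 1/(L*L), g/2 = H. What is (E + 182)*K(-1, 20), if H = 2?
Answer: 2741/8 ≈ 342.63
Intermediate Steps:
g = 4 (g = 2*2 = 4)
F(L) = L⁻²
K(c, W) = 2 (K(c, W) = 2 - ((W - 1*0) - W) = 2 - ((W + 0) - W) = 2 - (W - W) = 2 - 1*0 = 2 + 0 = 2)
E = -171/16 (E = -171/4² = (1/16)*(-171) = -171/16 ≈ -10.688)
(E + 182)*K(-1, 20) = (-171/16 + 182)*2 = (2741/16)*2 = 2741/8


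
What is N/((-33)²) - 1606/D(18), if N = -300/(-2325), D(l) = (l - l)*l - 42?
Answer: 9036187/236313 ≈ 38.238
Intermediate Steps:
D(l) = -42 (D(l) = 0*l - 42 = 0 - 42 = -42)
N = 4/31 (N = -300*(-1/2325) = 4/31 ≈ 0.12903)
N/((-33)²) - 1606/D(18) = 4/(31*((-33)²)) - 1606/(-42) = (4/31)/1089 - 1606*(-1/42) = (4/31)*(1/1089) + 803/21 = 4/33759 + 803/21 = 9036187/236313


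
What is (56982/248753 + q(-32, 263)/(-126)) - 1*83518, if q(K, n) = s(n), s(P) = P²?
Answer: -2634893301329/31342878 ≈ -84067.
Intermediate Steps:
q(K, n) = n²
(56982/248753 + q(-32, 263)/(-126)) - 1*83518 = (56982/248753 + 263²/(-126)) - 1*83518 = (56982*(1/248753) + 69169*(-1/126)) - 83518 = (56982/248753 - 69169/126) - 83518 = -17198816525/31342878 - 83518 = -2634893301329/31342878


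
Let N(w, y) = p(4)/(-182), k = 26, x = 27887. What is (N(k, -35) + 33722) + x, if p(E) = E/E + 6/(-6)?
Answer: 61609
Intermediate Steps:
p(E) = 0 (p(E) = 1 + 6*(-⅙) = 1 - 1 = 0)
N(w, y) = 0 (N(w, y) = 0/(-182) = 0*(-1/182) = 0)
(N(k, -35) + 33722) + x = (0 + 33722) + 27887 = 33722 + 27887 = 61609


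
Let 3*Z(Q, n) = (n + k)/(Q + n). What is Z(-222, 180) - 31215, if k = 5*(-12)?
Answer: -655535/21 ≈ -31216.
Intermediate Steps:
k = -60
Z(Q, n) = (-60 + n)/(3*(Q + n)) (Z(Q, n) = ((n - 60)/(Q + n))/3 = ((-60 + n)/(Q + n))/3 = (-60 + n)/(3*(Q + n)))
Z(-222, 180) - 31215 = (-20 + (⅓)*180)/(-222 + 180) - 31215 = (-20 + 60)/(-42) - 31215 = -1/42*40 - 31215 = -20/21 - 31215 = -655535/21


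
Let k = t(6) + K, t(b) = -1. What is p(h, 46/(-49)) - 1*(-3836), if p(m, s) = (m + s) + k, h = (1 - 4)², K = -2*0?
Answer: 188310/49 ≈ 3843.1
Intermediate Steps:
K = 0
k = -1 (k = -1 + 0 = -1)
h = 9 (h = (-3)² = 9)
p(m, s) = -1 + m + s (p(m, s) = (m + s) - 1 = -1 + m + s)
p(h, 46/(-49)) - 1*(-3836) = (-1 + 9 + 46/(-49)) - 1*(-3836) = (-1 + 9 + 46*(-1/49)) + 3836 = (-1 + 9 - 46/49) + 3836 = 346/49 + 3836 = 188310/49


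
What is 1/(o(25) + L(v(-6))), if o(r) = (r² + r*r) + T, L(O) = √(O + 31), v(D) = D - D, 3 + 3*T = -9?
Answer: 1246/1552485 - √31/1552485 ≈ 0.00079900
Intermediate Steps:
T = -4 (T = -1 + (⅓)*(-9) = -1 - 3 = -4)
v(D) = 0
L(O) = √(31 + O)
o(r) = -4 + 2*r² (o(r) = (r² + r*r) - 4 = (r² + r²) - 4 = 2*r² - 4 = -4 + 2*r²)
1/(o(25) + L(v(-6))) = 1/((-4 + 2*25²) + √(31 + 0)) = 1/((-4 + 2*625) + √31) = 1/((-4 + 1250) + √31) = 1/(1246 + √31)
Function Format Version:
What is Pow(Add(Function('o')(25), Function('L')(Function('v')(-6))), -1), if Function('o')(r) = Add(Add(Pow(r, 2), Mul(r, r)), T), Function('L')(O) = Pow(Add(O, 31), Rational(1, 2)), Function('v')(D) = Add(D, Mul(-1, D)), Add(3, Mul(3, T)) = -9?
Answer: Add(Rational(1246, 1552485), Mul(Rational(-1, 1552485), Pow(31, Rational(1, 2)))) ≈ 0.00079900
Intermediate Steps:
T = -4 (T = Add(-1, Mul(Rational(1, 3), -9)) = Add(-1, -3) = -4)
Function('v')(D) = 0
Function('L')(O) = Pow(Add(31, O), Rational(1, 2))
Function('o')(r) = Add(-4, Mul(2, Pow(r, 2))) (Function('o')(r) = Add(Add(Pow(r, 2), Mul(r, r)), -4) = Add(Add(Pow(r, 2), Pow(r, 2)), -4) = Add(Mul(2, Pow(r, 2)), -4) = Add(-4, Mul(2, Pow(r, 2))))
Pow(Add(Function('o')(25), Function('L')(Function('v')(-6))), -1) = Pow(Add(Add(-4, Mul(2, Pow(25, 2))), Pow(Add(31, 0), Rational(1, 2))), -1) = Pow(Add(Add(-4, Mul(2, 625)), Pow(31, Rational(1, 2))), -1) = Pow(Add(Add(-4, 1250), Pow(31, Rational(1, 2))), -1) = Pow(Add(1246, Pow(31, Rational(1, 2))), -1)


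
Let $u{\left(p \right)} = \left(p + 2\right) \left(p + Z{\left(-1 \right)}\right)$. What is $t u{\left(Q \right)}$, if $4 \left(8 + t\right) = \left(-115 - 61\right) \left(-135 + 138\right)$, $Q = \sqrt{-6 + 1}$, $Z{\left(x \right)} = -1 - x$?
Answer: $700 - 280 i \sqrt{5} \approx 700.0 - 626.1 i$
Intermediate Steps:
$Q = i \sqrt{5}$ ($Q = \sqrt{-5} = i \sqrt{5} \approx 2.2361 i$)
$t = -140$ ($t = -8 + \frac{\left(-115 - 61\right) \left(-135 + 138\right)}{4} = -8 + \frac{\left(-176\right) 3}{4} = -8 + \frac{1}{4} \left(-528\right) = -8 - 132 = -140$)
$u{\left(p \right)} = p \left(2 + p\right)$ ($u{\left(p \right)} = \left(p + 2\right) \left(p - 0\right) = \left(2 + p\right) \left(p + \left(-1 + 1\right)\right) = \left(2 + p\right) \left(p + 0\right) = \left(2 + p\right) p = p \left(2 + p\right)$)
$t u{\left(Q \right)} = - 140 i \sqrt{5} \left(2 + i \sqrt{5}\right)$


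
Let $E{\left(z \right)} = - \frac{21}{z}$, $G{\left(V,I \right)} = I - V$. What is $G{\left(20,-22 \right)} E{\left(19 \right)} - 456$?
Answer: $- \frac{7782}{19} \approx -409.58$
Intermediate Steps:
$G{\left(20,-22 \right)} E{\left(19 \right)} - 456 = \left(-22 - 20\right) \left(- \frac{21}{19}\right) - 456 = \left(-22 - 20\right) \left(\left(-21\right) \frac{1}{19}\right) - 456 = \left(-42\right) \left(- \frac{21}{19}\right) - 456 = \frac{882}{19} - 456 = - \frac{7782}{19}$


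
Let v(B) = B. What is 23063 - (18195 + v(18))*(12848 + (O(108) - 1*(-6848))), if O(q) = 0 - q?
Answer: -356733181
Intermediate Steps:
O(q) = -q
23063 - (18195 + v(18))*(12848 + (O(108) - 1*(-6848))) = 23063 - (18195 + 18)*(12848 + (-1*108 - 1*(-6848))) = 23063 - 18213*(12848 + (-108 + 6848)) = 23063 - 18213*(12848 + 6740) = 23063 - 18213*19588 = 23063 - 1*356756244 = 23063 - 356756244 = -356733181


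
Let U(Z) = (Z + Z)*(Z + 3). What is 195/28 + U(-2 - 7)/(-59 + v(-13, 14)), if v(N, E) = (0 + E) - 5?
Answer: 3363/700 ≈ 4.8043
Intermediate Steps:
v(N, E) = -5 + E (v(N, E) = E - 5 = -5 + E)
U(Z) = 2*Z*(3 + Z) (U(Z) = (2*Z)*(3 + Z) = 2*Z*(3 + Z))
195/28 + U(-2 - 7)/(-59 + v(-13, 14)) = 195/28 + (2*(-2 - 7)*(3 + (-2 - 7)))/(-59 + (-5 + 14)) = 195*(1/28) + (2*(-9)*(3 - 9))/(-59 + 9) = 195/28 + (2*(-9)*(-6))/(-50) = 195/28 + 108*(-1/50) = 195/28 - 54/25 = 3363/700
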